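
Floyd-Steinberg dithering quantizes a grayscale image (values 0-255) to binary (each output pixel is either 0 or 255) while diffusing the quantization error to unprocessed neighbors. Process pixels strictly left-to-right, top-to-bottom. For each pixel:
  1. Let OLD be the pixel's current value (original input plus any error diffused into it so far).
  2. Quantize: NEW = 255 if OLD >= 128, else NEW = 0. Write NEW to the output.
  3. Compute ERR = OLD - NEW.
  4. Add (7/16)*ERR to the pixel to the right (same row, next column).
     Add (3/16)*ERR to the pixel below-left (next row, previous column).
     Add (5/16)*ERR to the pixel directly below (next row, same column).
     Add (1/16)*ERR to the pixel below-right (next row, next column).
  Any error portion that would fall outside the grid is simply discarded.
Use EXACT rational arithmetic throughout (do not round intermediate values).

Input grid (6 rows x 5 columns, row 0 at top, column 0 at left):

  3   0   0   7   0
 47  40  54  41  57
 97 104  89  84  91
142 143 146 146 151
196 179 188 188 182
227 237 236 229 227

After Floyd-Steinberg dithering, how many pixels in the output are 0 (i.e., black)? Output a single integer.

Answer: 15

Derivation:
(0,0): OLD=3 → NEW=0, ERR=3
(0,1): OLD=21/16 → NEW=0, ERR=21/16
(0,2): OLD=147/256 → NEW=0, ERR=147/256
(0,3): OLD=29701/4096 → NEW=0, ERR=29701/4096
(0,4): OLD=207907/65536 → NEW=0, ERR=207907/65536
(1,0): OLD=12335/256 → NEW=0, ERR=12335/256
(1,1): OLD=126537/2048 → NEW=0, ERR=126537/2048
(1,2): OLD=5416701/65536 → NEW=0, ERR=5416701/65536
(1,3): OLD=20986489/262144 → NEW=0, ERR=20986489/262144
(1,4): OLD=392039755/4194304 → NEW=0, ERR=392039755/4194304
(2,0): OLD=4051507/32768 → NEW=0, ERR=4051507/32768
(2,1): OLD=205426785/1048576 → NEW=255, ERR=-61960095/1048576
(2,2): OLD=1809412451/16777216 → NEW=0, ERR=1809412451/16777216
(2,3): OLD=48021294457/268435456 → NEW=255, ERR=-20429746823/268435456
(2,4): OLD=394776682511/4294967296 → NEW=0, ERR=394776682511/4294967296
(3,0): OLD=2844725507/16777216 → NEW=255, ERR=-1433464573/16777216
(3,1): OLD=15448909767/134217728 → NEW=0, ERR=15448909767/134217728
(3,2): OLD=910951933245/4294967296 → NEW=255, ERR=-184264727235/4294967296
(3,3): OLD=1094543800245/8589934592 → NEW=0, ERR=1094543800245/8589934592
(3,4): OLD=31709103502761/137438953472 → NEW=255, ERR=-3337829632599/137438953472
(4,0): OLD=409914941389/2147483648 → NEW=255, ERR=-137693388851/2147483648
(4,1): OLD=11925143342157/68719476736 → NEW=255, ERR=-5598323225523/68719476736
(4,2): OLD=186957638271011/1099511627776 → NEW=255, ERR=-93417826811869/1099511627776
(4,3): OLD=3226634539469389/17592186044416 → NEW=255, ERR=-1259372901856691/17592186044416
(4,4): OLD=42518250186380955/281474976710656 → NEW=255, ERR=-29257868874836325/281474976710656
(5,0): OLD=210763227612423/1099511627776 → NEW=255, ERR=-69612237470457/1099511627776
(5,1): OLD=1441722038332117/8796093022208 → NEW=255, ERR=-801281682330923/8796093022208
(5,2): OLD=42525435354828413/281474976710656 → NEW=255, ERR=-29250683706388867/281474976710656
(5,3): OLD=153532781571559699/1125899906842624 → NEW=255, ERR=-133571694673309421/1125899906842624
(5,4): OLD=2488509355723689697/18014398509481984 → NEW=255, ERR=-2105162264194216223/18014398509481984
Output grid:
  Row 0: .....  (5 black, running=5)
  Row 1: .....  (5 black, running=10)
  Row 2: .#.#.  (3 black, running=13)
  Row 3: #.#.#  (2 black, running=15)
  Row 4: #####  (0 black, running=15)
  Row 5: #####  (0 black, running=15)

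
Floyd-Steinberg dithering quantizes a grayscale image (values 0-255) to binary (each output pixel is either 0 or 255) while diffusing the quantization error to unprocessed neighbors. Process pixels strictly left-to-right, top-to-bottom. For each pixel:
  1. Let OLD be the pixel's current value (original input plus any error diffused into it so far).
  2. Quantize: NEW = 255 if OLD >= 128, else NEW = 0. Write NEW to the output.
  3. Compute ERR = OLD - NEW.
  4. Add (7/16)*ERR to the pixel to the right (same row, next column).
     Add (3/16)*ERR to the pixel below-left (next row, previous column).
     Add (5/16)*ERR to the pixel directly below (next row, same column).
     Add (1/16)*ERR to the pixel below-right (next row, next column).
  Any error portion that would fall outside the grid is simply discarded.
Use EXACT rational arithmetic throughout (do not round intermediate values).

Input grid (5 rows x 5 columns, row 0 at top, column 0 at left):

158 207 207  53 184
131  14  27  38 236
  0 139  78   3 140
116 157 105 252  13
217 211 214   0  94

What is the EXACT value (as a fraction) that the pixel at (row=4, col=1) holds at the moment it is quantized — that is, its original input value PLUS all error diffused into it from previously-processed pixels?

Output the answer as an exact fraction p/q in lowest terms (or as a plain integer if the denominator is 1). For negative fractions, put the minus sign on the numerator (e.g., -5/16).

(0,0): OLD=158 → NEW=255, ERR=-97
(0,1): OLD=2633/16 → NEW=255, ERR=-1447/16
(0,2): OLD=42863/256 → NEW=255, ERR=-22417/256
(0,3): OLD=60169/4096 → NEW=0, ERR=60169/4096
(0,4): OLD=12479807/65536 → NEW=255, ERR=-4231873/65536
(1,0): OLD=21435/256 → NEW=0, ERR=21435/256
(1,1): OLD=-227/2048 → NEW=0, ERR=-227/2048
(1,2): OLD=-216991/65536 → NEW=0, ERR=-216991/65536
(1,3): OLD=6176525/262144 → NEW=0, ERR=6176525/262144
(1,4): OLD=952304775/4194304 → NEW=255, ERR=-117242745/4194304
(2,0): OLD=856719/32768 → NEW=0, ERR=856719/32768
(2,1): OLD=162546197/1048576 → NEW=255, ERR=-104840683/1048576
(2,2): OLD=631380863/16777216 → NEW=0, ERR=631380863/16777216
(2,3): OLD=5738997773/268435456 → NEW=0, ERR=5738997773/268435456
(2,4): OLD=610275489051/4294967296 → NEW=255, ERR=-484941171429/4294967296
(3,0): OLD=1768710047/16777216 → NEW=0, ERR=1768710047/16777216
(3,1): OLD=24235432499/134217728 → NEW=255, ERR=-9990088141/134217728
(3,2): OLD=351998579617/4294967296 → NEW=0, ERR=351998579617/4294967296
(3,3): OLD=2368403500409/8589934592 → NEW=255, ERR=177970179449/8589934592
(3,4): OLD=-1633266134275/137438953472 → NEW=0, ERR=-1633266134275/137438953472
(4,0): OLD=506782089073/2147483648 → NEW=255, ERR=-40826241167/2147483648
(4,1): OLD=13838613623281/68719476736 → NEW=255, ERR=-3684852944399/68719476736
Target (4,1): original=211, with diffused error = 13838613623281/68719476736

Answer: 13838613623281/68719476736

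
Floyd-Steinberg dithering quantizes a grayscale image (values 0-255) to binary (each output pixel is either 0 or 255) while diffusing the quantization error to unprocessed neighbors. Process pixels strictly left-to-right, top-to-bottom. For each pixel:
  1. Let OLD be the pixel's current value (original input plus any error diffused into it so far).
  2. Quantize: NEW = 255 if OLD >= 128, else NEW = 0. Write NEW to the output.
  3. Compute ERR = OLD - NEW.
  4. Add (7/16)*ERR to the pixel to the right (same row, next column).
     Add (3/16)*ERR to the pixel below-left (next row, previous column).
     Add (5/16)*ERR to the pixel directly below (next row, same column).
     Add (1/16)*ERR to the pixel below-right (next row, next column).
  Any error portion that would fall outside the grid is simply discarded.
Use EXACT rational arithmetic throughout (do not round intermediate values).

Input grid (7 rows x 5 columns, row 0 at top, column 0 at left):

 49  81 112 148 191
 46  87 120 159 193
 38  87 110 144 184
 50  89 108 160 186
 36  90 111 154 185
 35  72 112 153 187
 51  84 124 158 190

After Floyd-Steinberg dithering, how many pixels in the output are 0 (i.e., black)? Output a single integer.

Answer: 18

Derivation:
(0,0): OLD=49 → NEW=0, ERR=49
(0,1): OLD=1639/16 → NEW=0, ERR=1639/16
(0,2): OLD=40145/256 → NEW=255, ERR=-25135/256
(0,3): OLD=430263/4096 → NEW=0, ERR=430263/4096
(0,4): OLD=15529217/65536 → NEW=255, ERR=-1182463/65536
(1,0): OLD=20613/256 → NEW=0, ERR=20613/256
(1,1): OLD=284451/2048 → NEW=255, ERR=-237789/2048
(1,2): OLD=4234847/65536 → NEW=0, ERR=4234847/65536
(1,3): OLD=55201651/262144 → NEW=255, ERR=-11645069/262144
(1,4): OLD=731872761/4194304 → NEW=255, ERR=-337674759/4194304
(2,0): OLD=1356337/32768 → NEW=0, ERR=1356337/32768
(2,1): OLD=90150059/1048576 → NEW=0, ERR=90150059/1048576
(2,2): OLD=2553843137/16777216 → NEW=255, ERR=-1724346943/16777216
(2,3): OLD=19889878707/268435456 → NEW=0, ERR=19889878707/268435456
(2,4): OLD=809522659877/4294967296 → NEW=255, ERR=-285694000603/4294967296
(3,0): OLD=1326324897/16777216 → NEW=0, ERR=1326324897/16777216
(3,1): OLD=17954219149/134217728 → NEW=255, ERR=-16271301491/134217728
(3,2): OLD=180858542879/4294967296 → NEW=0, ERR=180858542879/4294967296
(3,3): OLD=1569225194407/8589934592 → NEW=255, ERR=-621208126553/8589934592
(3,4): OLD=18994724572515/137438953472 → NEW=255, ERR=-16052208562845/137438953472
(4,0): OLD=81548502735/2147483648 → NEW=0, ERR=81548502735/2147483648
(4,1): OLD=5605138508239/68719476736 → NEW=0, ERR=5605138508239/68719476736
(4,2): OLD=152510542270465/1099511627776 → NEW=255, ERR=-127864922812415/1099511627776
(4,3): OLD=1077615771627983/17592186044416 → NEW=0, ERR=1077615771627983/17592186044416
(4,4): OLD=48070533369465897/281474976710656 → NEW=255, ERR=-23705585691751383/281474976710656
(5,0): OLD=68346082934477/1099511627776 → NEW=0, ERR=68346082934477/1099511627776
(5,1): OLD=925814560680743/8796093022208 → NEW=0, ERR=925814560680743/8796093022208
(5,2): OLD=38925170189123807/281474976710656 → NEW=255, ERR=-32850948872093473/281474976710656
(5,3): OLD=110363296324509457/1125899906842624 → NEW=0, ERR=110363296324509457/1125899906842624
(5,4): OLD=3736091291093860459/18014398509481984 → NEW=255, ERR=-857580328824045461/18014398509481984
(6,0): OLD=12688898905543037/140737488355328 → NEW=0, ERR=12688898905543037/140737488355328
(6,1): OLD=623021033700588755/4503599627370496 → NEW=255, ERR=-525396871278887725/4503599627370496
(6,2): OLD=4427664262946026049/72057594037927936 → NEW=0, ERR=4427664262946026049/72057594037927936
(6,3): OLD=229770695535202556171/1152921504606846976 → NEW=255, ERR=-64224288139543422709/1152921504606846976
(6,4): OLD=2893897667240613984525/18446744073709551616 → NEW=255, ERR=-1810022071555321677555/18446744073709551616
Output grid:
  Row 0: ..#.#  (3 black, running=3)
  Row 1: .#.##  (2 black, running=5)
  Row 2: ..#.#  (3 black, running=8)
  Row 3: .#.##  (2 black, running=10)
  Row 4: ..#.#  (3 black, running=13)
  Row 5: ..#.#  (3 black, running=16)
  Row 6: .#.##  (2 black, running=18)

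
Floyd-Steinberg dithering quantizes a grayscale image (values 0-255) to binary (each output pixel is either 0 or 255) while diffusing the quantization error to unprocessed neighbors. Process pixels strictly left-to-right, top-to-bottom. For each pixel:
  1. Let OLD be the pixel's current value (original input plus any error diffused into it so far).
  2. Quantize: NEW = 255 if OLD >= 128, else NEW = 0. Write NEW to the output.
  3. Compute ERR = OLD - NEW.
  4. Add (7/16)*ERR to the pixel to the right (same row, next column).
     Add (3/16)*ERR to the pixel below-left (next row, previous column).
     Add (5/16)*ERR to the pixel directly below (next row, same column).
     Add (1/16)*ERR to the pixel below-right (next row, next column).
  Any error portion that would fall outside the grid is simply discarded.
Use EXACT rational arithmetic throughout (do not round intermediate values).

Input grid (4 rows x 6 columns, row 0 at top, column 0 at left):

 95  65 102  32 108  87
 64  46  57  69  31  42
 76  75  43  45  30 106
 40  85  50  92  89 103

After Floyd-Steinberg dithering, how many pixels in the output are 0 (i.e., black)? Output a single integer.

(0,0): OLD=95 → NEW=0, ERR=95
(0,1): OLD=1705/16 → NEW=0, ERR=1705/16
(0,2): OLD=38047/256 → NEW=255, ERR=-27233/256
(0,3): OLD=-59559/4096 → NEW=0, ERR=-59559/4096
(0,4): OLD=6660975/65536 → NEW=0, ERR=6660975/65536
(0,5): OLD=137852937/1048576 → NEW=255, ERR=-129533943/1048576
(1,0): OLD=29099/256 → NEW=0, ERR=29099/256
(1,1): OLD=235565/2048 → NEW=0, ERR=235565/2048
(1,2): OLD=5112625/65536 → NEW=0, ERR=5112625/65536
(1,3): OLD=29096669/262144 → NEW=0, ERR=29096669/262144
(1,4): OLD=1463829495/16777216 → NEW=0, ERR=1463829495/16777216
(1,5): OLD=12863589777/268435456 → NEW=0, ERR=12863589777/268435456
(2,0): OLD=4361023/32768 → NEW=255, ERR=-3994817/32768
(2,1): OLD=83193381/1048576 → NEW=0, ERR=83193381/1048576
(2,2): OLD=2182553263/16777216 → NEW=255, ERR=-2095636817/16777216
(2,3): OLD=6210696183/134217728 → NEW=0, ERR=6210696183/134217728
(2,4): OLD=401290883429/4294967296 → NEW=0, ERR=401290883429/4294967296
(2,5): OLD=11497128250899/68719476736 → NEW=255, ERR=-6026338316781/68719476736
(3,0): OLD=281498063/16777216 → NEW=0, ERR=281498063/16777216
(3,1): OLD=11555356963/134217728 → NEW=0, ERR=11555356963/134217728
(3,2): OLD=66858524889/1073741824 → NEW=0, ERR=66858524889/1073741824
(3,3): OLD=9855331571019/68719476736 → NEW=255, ERR=-7668134996661/68719476736
(3,4): OLD=30691861032555/549755813888 → NEW=0, ERR=30691861032555/549755813888
(3,5): OLD=931152308922981/8796093022208 → NEW=0, ERR=931152308922981/8796093022208
Output grid:
  Row 0: ..#..#  (4 black, running=4)
  Row 1: ......  (6 black, running=10)
  Row 2: #.#..#  (3 black, running=13)
  Row 3: ...#..  (5 black, running=18)

Answer: 18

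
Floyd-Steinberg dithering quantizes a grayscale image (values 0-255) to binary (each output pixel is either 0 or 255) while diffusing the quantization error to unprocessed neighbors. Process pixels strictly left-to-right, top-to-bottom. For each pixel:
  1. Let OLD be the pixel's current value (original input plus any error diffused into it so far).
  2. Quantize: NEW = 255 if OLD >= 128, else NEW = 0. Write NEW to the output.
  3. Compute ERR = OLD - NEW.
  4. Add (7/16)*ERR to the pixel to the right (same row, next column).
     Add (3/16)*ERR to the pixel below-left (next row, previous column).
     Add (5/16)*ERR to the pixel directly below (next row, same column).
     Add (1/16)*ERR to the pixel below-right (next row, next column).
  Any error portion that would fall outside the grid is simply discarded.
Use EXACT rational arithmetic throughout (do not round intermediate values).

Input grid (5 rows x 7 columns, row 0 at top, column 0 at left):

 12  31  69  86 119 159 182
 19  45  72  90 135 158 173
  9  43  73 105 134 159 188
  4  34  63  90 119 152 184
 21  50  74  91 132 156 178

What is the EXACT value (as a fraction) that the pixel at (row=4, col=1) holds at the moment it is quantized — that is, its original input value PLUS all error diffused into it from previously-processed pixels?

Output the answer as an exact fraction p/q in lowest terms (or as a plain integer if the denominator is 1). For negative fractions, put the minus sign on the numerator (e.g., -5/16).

(0,0): OLD=12 → NEW=0, ERR=12
(0,1): OLD=145/4 → NEW=0, ERR=145/4
(0,2): OLD=5431/64 → NEW=0, ERR=5431/64
(0,3): OLD=126081/1024 → NEW=0, ERR=126081/1024
(0,4): OLD=2832263/16384 → NEW=255, ERR=-1345657/16384
(0,5): OLD=32261297/262144 → NEW=0, ERR=32261297/262144
(0,6): OLD=989192407/4194304 → NEW=255, ERR=-80355113/4194304
(1,0): OLD=1891/64 → NEW=0, ERR=1891/64
(1,1): OLD=43989/512 → NEW=0, ERR=43989/512
(1,2): OLD=2645337/16384 → NEW=255, ERR=-1532583/16384
(1,3): OLD=5076181/65536 → NEW=0, ERR=5076181/65536
(1,4): OLD=729772175/4194304 → NEW=255, ERR=-339775345/4194304
(1,5): OLD=5110061663/33554432 → NEW=255, ERR=-3446318497/33554432
(1,6): OLD=69669679793/536870912 → NEW=255, ERR=-67232402767/536870912
(2,0): OLD=281335/8192 → NEW=0, ERR=281335/8192
(2,1): OLD=18135469/262144 → NEW=0, ERR=18135469/262144
(2,2): OLD=393962375/4194304 → NEW=0, ERR=393962375/4194304
(2,3): OLD=5008438991/33554432 → NEW=255, ERR=-3547941169/33554432
(2,4): OLD=12887074703/268435456 → NEW=0, ERR=12887074703/268435456
(2,5): OLD=1025324713749/8589934592 → NEW=0, ERR=1025324713749/8589934592
(2,6): OLD=26754946492387/137438953472 → NEW=255, ERR=-8291986642973/137438953472
(3,0): OLD=116197223/4194304 → NEW=0, ERR=116197223/4194304
(3,1): OLD=2935925051/33554432 → NEW=0, ERR=2935925051/33554432
(3,2): OLD=30905177169/268435456 → NEW=0, ERR=30905177169/268435456
(3,3): OLD=131210116543/1073741824 → NEW=0, ERR=131210116543/1073741824
(3,4): OLD=27932635144039/137438953472 → NEW=255, ERR=-7114297991321/137438953472
(3,5): OLD=174099824161797/1099511627776 → NEW=255, ERR=-106275640921083/1099511627776
(3,6): OLD=2292594843365915/17592186044416 → NEW=255, ERR=-2193412597960165/17592186044416
(4,0): OLD=24729953225/536870912 → NEW=0, ERR=24729953225/536870912
(4,1): OLD=1037784713813/8589934592 → NEW=0, ERR=1037784713813/8589934592
Target (4,1): original=50, with diffused error = 1037784713813/8589934592

Answer: 1037784713813/8589934592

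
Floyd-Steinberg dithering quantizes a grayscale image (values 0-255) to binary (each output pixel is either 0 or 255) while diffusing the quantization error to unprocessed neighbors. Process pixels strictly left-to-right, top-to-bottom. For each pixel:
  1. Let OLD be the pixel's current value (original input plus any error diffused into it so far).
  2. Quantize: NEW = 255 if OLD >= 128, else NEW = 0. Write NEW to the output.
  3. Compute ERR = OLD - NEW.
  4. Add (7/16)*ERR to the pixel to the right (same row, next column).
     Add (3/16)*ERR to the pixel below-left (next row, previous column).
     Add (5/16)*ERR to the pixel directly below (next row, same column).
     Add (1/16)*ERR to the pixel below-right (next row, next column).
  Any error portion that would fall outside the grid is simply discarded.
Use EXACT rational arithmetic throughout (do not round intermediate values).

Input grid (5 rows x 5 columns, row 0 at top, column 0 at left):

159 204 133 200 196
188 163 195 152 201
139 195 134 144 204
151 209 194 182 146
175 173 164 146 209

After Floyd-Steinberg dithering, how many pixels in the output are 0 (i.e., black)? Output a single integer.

Answer: 8

Derivation:
(0,0): OLD=159 → NEW=255, ERR=-96
(0,1): OLD=162 → NEW=255, ERR=-93
(0,2): OLD=1477/16 → NEW=0, ERR=1477/16
(0,3): OLD=61539/256 → NEW=255, ERR=-3741/256
(0,4): OLD=776629/4096 → NEW=255, ERR=-267851/4096
(1,0): OLD=2249/16 → NEW=255, ERR=-1831/16
(1,1): OLD=12183/128 → NEW=0, ERR=12183/128
(1,2): OLD=1052411/4096 → NEW=255, ERR=7931/4096
(1,3): OLD=2323067/16384 → NEW=255, ERR=-1854853/16384
(1,4): OLD=34110529/262144 → NEW=255, ERR=-32736191/262144
(2,0): OLD=247981/2048 → NEW=0, ERR=247981/2048
(2,1): OLD=17755591/65536 → NEW=255, ERR=1043911/65536
(2,2): OLD=132430501/1048576 → NEW=0, ERR=132430501/1048576
(2,3): OLD=2358575695/16777216 → NEW=255, ERR=-1919614385/16777216
(2,4): OLD=28948581737/268435456 → NEW=0, ERR=28948581737/268435456
(3,0): OLD=201143669/1048576 → NEW=255, ERR=-66243211/1048576
(3,1): OLD=1825253161/8388608 → NEW=255, ERR=-313841879/8388608
(3,2): OLD=52785530299/268435456 → NEW=255, ERR=-15665510981/268435456
(3,3): OLD=79900534209/536870912 → NEW=255, ERR=-57001548351/536870912
(3,4): OLD=1083177769025/8589934592 → NEW=0, ERR=1083177769025/8589934592
(4,0): OLD=19896848323/134217728 → NEW=255, ERR=-14328672317/134217728
(4,1): OLD=428258434171/4294967296 → NEW=0, ERR=428258434171/4294967296
(4,2): OLD=11485838142949/68719476736 → NEW=255, ERR=-6037628424731/68719476736
(4,3): OLD=103770203383003/1099511627776 → NEW=0, ERR=103770203383003/1099511627776
(4,4): OLD=4979652908117117/17592186044416 → NEW=255, ERR=493645466791037/17592186044416
Output grid:
  Row 0: ##.##  (1 black, running=1)
  Row 1: #.###  (1 black, running=2)
  Row 2: .#.#.  (3 black, running=5)
  Row 3: ####.  (1 black, running=6)
  Row 4: #.#.#  (2 black, running=8)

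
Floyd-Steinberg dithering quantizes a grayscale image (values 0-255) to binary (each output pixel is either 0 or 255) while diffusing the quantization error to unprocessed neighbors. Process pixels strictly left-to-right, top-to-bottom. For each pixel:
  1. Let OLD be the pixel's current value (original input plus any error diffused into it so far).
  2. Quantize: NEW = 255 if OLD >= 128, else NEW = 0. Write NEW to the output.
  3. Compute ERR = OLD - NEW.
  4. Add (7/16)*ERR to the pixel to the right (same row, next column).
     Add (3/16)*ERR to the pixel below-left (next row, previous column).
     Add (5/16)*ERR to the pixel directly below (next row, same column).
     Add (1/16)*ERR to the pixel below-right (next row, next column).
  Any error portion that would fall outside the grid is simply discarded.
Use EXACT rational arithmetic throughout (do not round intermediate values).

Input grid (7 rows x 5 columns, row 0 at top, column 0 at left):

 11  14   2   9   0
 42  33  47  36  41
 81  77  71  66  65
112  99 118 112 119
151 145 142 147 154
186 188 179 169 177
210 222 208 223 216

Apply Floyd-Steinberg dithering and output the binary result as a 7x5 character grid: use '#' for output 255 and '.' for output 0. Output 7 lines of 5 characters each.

Answer: .....
.....
.#.#.
#.#.#
.#.#.
###.#
#####

Derivation:
(0,0): OLD=11 → NEW=0, ERR=11
(0,1): OLD=301/16 → NEW=0, ERR=301/16
(0,2): OLD=2619/256 → NEW=0, ERR=2619/256
(0,3): OLD=55197/4096 → NEW=0, ERR=55197/4096
(0,4): OLD=386379/65536 → NEW=0, ERR=386379/65536
(1,0): OLD=12535/256 → NEW=0, ERR=12535/256
(1,1): OLD=128833/2048 → NEW=0, ERR=128833/2048
(1,2): OLD=5336021/65536 → NEW=0, ERR=5336021/65536
(1,3): OLD=20336561/262144 → NEW=0, ERR=20336561/262144
(1,4): OLD=325582579/4194304 → NEW=0, ERR=325582579/4194304
(2,0): OLD=3542107/32768 → NEW=0, ERR=3542107/32768
(2,1): OLD=170160153/1048576 → NEW=255, ERR=-97226727/1048576
(2,2): OLD=1247478155/16777216 → NEW=0, ERR=1247478155/16777216
(2,3): OLD=38229799025/268435456 → NEW=255, ERR=-30221242255/268435456
(2,4): OLD=192635242199/4294967296 → NEW=0, ERR=192635242199/4294967296
(3,0): OLD=2154105131/16777216 → NEW=255, ERR=-2124084949/16777216
(3,1): OLD=4742185295/134217728 → NEW=0, ERR=4742185295/134217728
(3,2): OLD=557441218581/4294967296 → NEW=255, ERR=-537775441899/4294967296
(3,3): OLD=301464256877/8589934592 → NEW=0, ERR=301464256877/8589934592
(3,4): OLD=19424757931137/137438953472 → NEW=255, ERR=-15622175204223/137438953472
(4,0): OLD=253533188773/2147483648 → NEW=0, ERR=253533188773/2147483648
(4,1): OLD=12115446344101/68719476736 → NEW=255, ERR=-5408020223579/68719476736
(4,2): OLD=84915615263307/1099511627776 → NEW=0, ERR=84915615263307/1099511627776
(4,3): OLD=2860795061746085/17592186044416 → NEW=255, ERR=-1625212379579995/17592186044416
(4,4): OLD=22589866423762435/281474976710656 → NEW=0, ERR=22589866423762435/281474976710656
(5,0): OLD=228850412299279/1099511627776 → NEW=255, ERR=-51525052783601/1099511627776
(5,1): OLD=1449284913710189/8796093022208 → NEW=255, ERR=-793718806952851/8796093022208
(5,2): OLD=39805116438955861/281474976710656 → NEW=255, ERR=-31971002622261419/281474976710656
(5,3): OLD=124200581270519547/1125899906842624 → NEW=0, ERR=124200581270519547/1125899906842624
(5,4): OLD=4405736341254077017/18014398509481984 → NEW=255, ERR=-187935278663828903/18014398509481984
(6,0): OLD=25112714022416287/140737488355328 → NEW=255, ERR=-10775345508192353/140737488355328
(6,1): OLD=612845849669714897/4503599627370496 → NEW=255, ERR=-535572055309761583/4503599627370496
(6,2): OLD=9765317909026140939/72057594037927936 → NEW=255, ERR=-8609368570645482741/72057594037927936
(6,3): OLD=226140301524109881401/1152921504606846976 → NEW=255, ERR=-67854682150636097479/1152921504606846976
(6,4): OLD=3576556050915397233871/18446744073709551616 → NEW=255, ERR=-1127363687880538428209/18446744073709551616
Row 0: .....
Row 1: .....
Row 2: .#.#.
Row 3: #.#.#
Row 4: .#.#.
Row 5: ###.#
Row 6: #####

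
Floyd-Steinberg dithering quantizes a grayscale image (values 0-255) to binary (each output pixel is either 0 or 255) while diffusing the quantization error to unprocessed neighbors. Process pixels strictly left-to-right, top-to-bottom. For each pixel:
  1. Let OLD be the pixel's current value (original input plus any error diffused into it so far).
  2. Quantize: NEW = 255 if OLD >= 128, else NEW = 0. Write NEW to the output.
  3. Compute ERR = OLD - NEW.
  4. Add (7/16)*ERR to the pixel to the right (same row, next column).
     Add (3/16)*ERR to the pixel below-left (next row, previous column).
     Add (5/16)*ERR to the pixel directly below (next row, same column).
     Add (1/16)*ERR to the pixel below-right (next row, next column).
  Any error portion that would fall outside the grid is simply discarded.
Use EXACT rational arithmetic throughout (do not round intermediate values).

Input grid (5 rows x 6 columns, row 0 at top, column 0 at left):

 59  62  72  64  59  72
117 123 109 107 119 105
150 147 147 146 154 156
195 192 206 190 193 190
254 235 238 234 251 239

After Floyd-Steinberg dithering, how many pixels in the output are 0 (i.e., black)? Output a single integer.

Answer: 12

Derivation:
(0,0): OLD=59 → NEW=0, ERR=59
(0,1): OLD=1405/16 → NEW=0, ERR=1405/16
(0,2): OLD=28267/256 → NEW=0, ERR=28267/256
(0,3): OLD=460013/4096 → NEW=0, ERR=460013/4096
(0,4): OLD=7086715/65536 → NEW=0, ERR=7086715/65536
(0,5): OLD=125104477/1048576 → NEW=0, ERR=125104477/1048576
(1,0): OLD=38887/256 → NEW=255, ERR=-26393/256
(1,1): OLD=265681/2048 → NEW=255, ERR=-256559/2048
(1,2): OLD=7552677/65536 → NEW=0, ERR=7552677/65536
(1,3): OLD=57590977/262144 → NEW=255, ERR=-9255743/262144
(1,4): OLD=2797341859/16777216 → NEW=255, ERR=-1480848221/16777216
(1,5): OLD=29642342533/268435456 → NEW=0, ERR=29642342533/268435456
(2,0): OLD=3089803/32768 → NEW=0, ERR=3089803/32768
(2,1): OLD=172249897/1048576 → NEW=255, ERR=-95136983/1048576
(2,2): OLD=2162078907/16777216 → NEW=255, ERR=-2116111173/16777216
(2,3): OLD=9453950627/134217728 → NEW=0, ERR=9453950627/134217728
(2,4): OLD=754761561449/4294967296 → NEW=255, ERR=-340455099031/4294967296
(2,5): OLD=10329342935663/68719476736 → NEW=255, ERR=-7194123632017/68719476736
(3,0): OLD=3480514651/16777216 → NEW=255, ERR=-797675429/16777216
(3,1): OLD=16789283263/134217728 → NEW=0, ERR=16789283263/134217728
(3,2): OLD=245723242733/1073741824 → NEW=255, ERR=-28080922387/1073741824
(3,3): OLD=12219977095943/68719476736 → NEW=255, ERR=-5303489471737/68719476736
(3,4): OLD=65551480880551/549755813888 → NEW=0, ERR=65551480880551/549755813888
(3,5): OLD=1798774842426729/8796093022208 → NEW=255, ERR=-444228878236311/8796093022208
(4,0): OLD=563921679221/2147483648 → NEW=255, ERR=16313348981/2147483648
(4,1): OLD=9261286631153/34359738368 → NEW=255, ERR=499553347313/34359738368
(4,2): OLD=252377263724675/1099511627776 → NEW=255, ERR=-27998201358205/1099511627776
(4,3): OLD=3860858987905967/17592186044416 → NEW=255, ERR=-625148453420113/17592186044416
(4,4): OLD=72739350347139487/281474976710656 → NEW=255, ERR=963231285922207/281474976710656
(4,5): OLD=1045588667636036345/4503599627370496 → NEW=255, ERR=-102829237343440135/4503599627370496
Output grid:
  Row 0: ......  (6 black, running=6)
  Row 1: ##.##.  (2 black, running=8)
  Row 2: .##.##  (2 black, running=10)
  Row 3: #.##.#  (2 black, running=12)
  Row 4: ######  (0 black, running=12)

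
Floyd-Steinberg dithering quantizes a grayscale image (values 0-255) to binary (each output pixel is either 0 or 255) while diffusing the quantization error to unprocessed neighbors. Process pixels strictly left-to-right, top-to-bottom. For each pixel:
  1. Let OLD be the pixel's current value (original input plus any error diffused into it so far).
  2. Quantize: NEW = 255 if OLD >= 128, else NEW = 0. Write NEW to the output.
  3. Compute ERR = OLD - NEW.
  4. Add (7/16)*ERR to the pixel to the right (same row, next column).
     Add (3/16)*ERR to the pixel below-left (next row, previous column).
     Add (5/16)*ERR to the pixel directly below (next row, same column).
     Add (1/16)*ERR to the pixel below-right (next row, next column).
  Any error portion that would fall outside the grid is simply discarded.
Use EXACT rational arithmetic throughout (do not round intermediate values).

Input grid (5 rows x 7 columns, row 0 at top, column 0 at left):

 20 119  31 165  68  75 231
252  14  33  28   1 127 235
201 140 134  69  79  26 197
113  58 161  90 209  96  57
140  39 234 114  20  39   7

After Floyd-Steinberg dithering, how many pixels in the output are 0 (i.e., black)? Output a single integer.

(0,0): OLD=20 → NEW=0, ERR=20
(0,1): OLD=511/4 → NEW=0, ERR=511/4
(0,2): OLD=5561/64 → NEW=0, ERR=5561/64
(0,3): OLD=207887/1024 → NEW=255, ERR=-53233/1024
(0,4): OLD=741481/16384 → NEW=0, ERR=741481/16384
(0,5): OLD=24851167/262144 → NEW=0, ERR=24851167/262144
(0,6): OLD=1142842393/4194304 → NEW=255, ERR=73294873/4194304
(1,0): OLD=18061/64 → NEW=255, ERR=1741/64
(1,1): OLD=42683/512 → NEW=0, ERR=42683/512
(1,2): OLD=1554231/16384 → NEW=0, ERR=1554231/16384
(1,3): OLD=4402267/65536 → NEW=0, ERR=4402267/65536
(1,4): OLD=247702113/4194304 → NEW=0, ERR=247702113/4194304
(1,5): OLD=6327268817/33554432 → NEW=255, ERR=-2229111343/33554432
(1,6): OLD=116673629215/536870912 → NEW=255, ERR=-20228453345/536870912
(2,0): OLD=1844281/8192 → NEW=255, ERR=-244679/8192
(2,1): OLD=45212323/262144 → NEW=255, ERR=-21634397/262144
(2,2): OLD=609615337/4194304 → NEW=255, ERR=-459932183/4194304
(2,3): OLD=1980350625/33554432 → NEW=0, ERR=1980350625/33554432
(2,4): OLD=30874983809/268435456 → NEW=0, ERR=30874983809/268435456
(2,5): OLD=448279675707/8589934592 → NEW=0, ERR=448279675707/8589934592
(2,6): OLD=28024502792525/137438953472 → NEW=255, ERR=-7022430342835/137438953472
(3,0): OLD=369904521/4194304 → NEW=0, ERR=369904521/4194304
(3,1): OLD=1622910901/33554432 → NEW=0, ERR=1622910901/33554432
(3,2): OLD=41285577439/268435456 → NEW=255, ERR=-27165463841/268435456
(3,3): OLD=84698031617/1073741824 → NEW=0, ERR=84698031617/1073741824
(3,4): OLD=40259637242761/137438953472 → NEW=255, ERR=5212704107401/137438953472
(3,5): OLD=139099118011531/1099511627776 → NEW=0, ERR=139099118011531/1099511627776
(3,6): OLD=1752931015389525/17592186044416 → NEW=0, ERR=1752931015389525/17592186044416
(4,0): OLD=94826841223/536870912 → NEW=255, ERR=-42075241337/536870912
(4,1): OLD=54668627451/8589934592 → NEW=0, ERR=54668627451/8589934592
(4,2): OLD=30645139239509/137438953472 → NEW=255, ERR=-4401793895851/137438953472
(4,3): OLD=137906114466231/1099511627776 → NEW=0, ERR=137906114466231/1099511627776
(4,4): OLD=1014861412429189/8796093022208 → NEW=0, ERR=1014861412429189/8796093022208
(4,5): OLD=42239532478562613/281474976710656 → NEW=255, ERR=-29536586582654667/281474976710656
(4,6): OLD=612946755124739/4503599627370496 → NEW=0, ERR=612946755124739/4503599627370496
Output grid:
  Row 0: ...#..#  (5 black, running=5)
  Row 1: #....##  (4 black, running=9)
  Row 2: ###...#  (3 black, running=12)
  Row 3: ..#.#..  (5 black, running=17)
  Row 4: #.#..#.  (4 black, running=21)

Answer: 21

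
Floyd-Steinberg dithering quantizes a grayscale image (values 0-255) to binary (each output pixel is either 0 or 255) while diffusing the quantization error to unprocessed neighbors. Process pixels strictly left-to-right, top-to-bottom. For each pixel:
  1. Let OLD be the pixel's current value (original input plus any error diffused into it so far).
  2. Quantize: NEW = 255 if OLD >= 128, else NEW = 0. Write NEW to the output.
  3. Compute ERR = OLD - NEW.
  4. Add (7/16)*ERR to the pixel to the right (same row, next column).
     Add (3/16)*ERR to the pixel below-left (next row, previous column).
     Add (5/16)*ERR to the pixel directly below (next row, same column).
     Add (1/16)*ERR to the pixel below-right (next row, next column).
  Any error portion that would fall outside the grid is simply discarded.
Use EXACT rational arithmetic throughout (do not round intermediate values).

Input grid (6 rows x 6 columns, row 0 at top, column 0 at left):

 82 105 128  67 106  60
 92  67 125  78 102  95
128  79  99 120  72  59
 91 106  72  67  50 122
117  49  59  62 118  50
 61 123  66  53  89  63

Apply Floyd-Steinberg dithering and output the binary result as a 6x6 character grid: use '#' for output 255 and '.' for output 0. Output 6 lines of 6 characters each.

(0,0): OLD=82 → NEW=0, ERR=82
(0,1): OLD=1127/8 → NEW=255, ERR=-913/8
(0,2): OLD=9993/128 → NEW=0, ERR=9993/128
(0,3): OLD=207167/2048 → NEW=0, ERR=207167/2048
(0,4): OLD=4923577/32768 → NEW=255, ERR=-3432263/32768
(0,5): OLD=7431439/524288 → NEW=0, ERR=7431439/524288
(1,0): OLD=12317/128 → NEW=0, ERR=12317/128
(1,1): OLD=95435/1024 → NEW=0, ERR=95435/1024
(1,2): OLD=6619303/32768 → NEW=255, ERR=-1736537/32768
(1,3): OLD=9393371/131072 → NEW=0, ERR=9393371/131072
(1,4): OLD=919400433/8388608 → NEW=0, ERR=919400433/8388608
(1,5): OLD=18902342983/134217728 → NEW=255, ERR=-15323177657/134217728
(2,0): OLD=2876137/16384 → NEW=255, ERR=-1301783/16384
(2,1): OLD=36406931/524288 → NEW=0, ERR=36406931/524288
(2,2): OLD=1107980921/8388608 → NEW=255, ERR=-1031114119/8388608
(2,3): OLD=7103927537/67108864 → NEW=0, ERR=7103927537/67108864
(2,4): OLD=291275121747/2147483648 → NEW=255, ERR=-256333208493/2147483648
(2,5): OLD=-757595597451/34359738368 → NEW=0, ERR=-757595597451/34359738368
(3,0): OLD=664298841/8388608 → NEW=0, ERR=664298841/8388608
(3,1): OLD=9014935141/67108864 → NEW=255, ERR=-8097825179/67108864
(3,2): OLD=2675970047/536870912 → NEW=0, ERR=2675970047/536870912
(3,3): OLD=2480693197949/34359738368 → NEW=0, ERR=2480693197949/34359738368
(3,4): OLD=12855205253597/274877906944 → NEW=0, ERR=12855205253597/274877906944
(3,5): OLD=563433636544723/4398046511104 → NEW=255, ERR=-558068223786797/4398046511104
(4,0): OLD=127906271511/1073741824 → NEW=0, ERR=127906271511/1073741824
(4,1): OLD=1190417548203/17179869184 → NEW=0, ERR=1190417548203/17179869184
(4,2): OLD=53253742211473/549755813888 → NEW=0, ERR=53253742211473/549755813888
(4,3): OLD=1196460843542837/8796093022208 → NEW=255, ERR=-1046542877120203/8796093022208
(4,4): OLD=8624704442616965/140737488355328 → NEW=0, ERR=8624704442616965/140737488355328
(4,5): OLD=90253871066535299/2251799813685248 → NEW=0, ERR=90253871066535299/2251799813685248
(5,0): OLD=30571306689073/274877906944 → NEW=0, ERR=30571306689073/274877906944
(5,1): OLD=1925633780739137/8796093022208 → NEW=255, ERR=-317369939923903/8796093022208
(5,2): OLD=4398624591110747/70368744177664 → NEW=0, ERR=4398624591110747/70368744177664
(5,3): OLD=136709775565240345/2251799813685248 → NEW=0, ERR=136709775565240345/2251799813685248
(5,4): OLD=607044294463833337/4503599627370496 → NEW=255, ERR=-541373610515643143/4503599627370496
(5,5): OLD=1928542403609053837/72057594037927936 → NEW=0, ERR=1928542403609053837/72057594037927936
Row 0: .#..#.
Row 1: ..#..#
Row 2: #.#.#.
Row 3: .#...#
Row 4: ...#..
Row 5: .#..#.

Answer: .#..#.
..#..#
#.#.#.
.#...#
...#..
.#..#.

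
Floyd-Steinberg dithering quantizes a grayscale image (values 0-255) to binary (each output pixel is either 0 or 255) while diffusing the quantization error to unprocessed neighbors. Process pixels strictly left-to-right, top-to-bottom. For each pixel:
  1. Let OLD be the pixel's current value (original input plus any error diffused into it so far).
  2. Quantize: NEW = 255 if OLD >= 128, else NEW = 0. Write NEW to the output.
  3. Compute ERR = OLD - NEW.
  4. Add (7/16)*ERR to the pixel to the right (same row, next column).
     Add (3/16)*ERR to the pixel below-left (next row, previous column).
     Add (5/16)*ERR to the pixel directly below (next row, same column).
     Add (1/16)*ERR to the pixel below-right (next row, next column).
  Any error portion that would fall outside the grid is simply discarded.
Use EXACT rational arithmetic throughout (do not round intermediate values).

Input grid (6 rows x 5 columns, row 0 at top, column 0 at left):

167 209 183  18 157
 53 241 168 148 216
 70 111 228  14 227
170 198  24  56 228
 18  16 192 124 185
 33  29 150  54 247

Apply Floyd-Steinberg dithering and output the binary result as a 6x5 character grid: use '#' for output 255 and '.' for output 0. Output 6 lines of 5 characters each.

Answer: ###.#
.#.##
.##.#
#...#
..#.#
..#.#

Derivation:
(0,0): OLD=167 → NEW=255, ERR=-88
(0,1): OLD=341/2 → NEW=255, ERR=-169/2
(0,2): OLD=4673/32 → NEW=255, ERR=-3487/32
(0,3): OLD=-15193/512 → NEW=0, ERR=-15193/512
(0,4): OLD=1179793/8192 → NEW=255, ERR=-909167/8192
(1,0): OLD=309/32 → NEW=0, ERR=309/32
(1,1): OLD=49379/256 → NEW=255, ERR=-15901/256
(1,2): OLD=785839/8192 → NEW=0, ERR=785839/8192
(1,3): OLD=5015979/32768 → NEW=255, ERR=-3339861/32768
(1,4): OLD=70711489/524288 → NEW=255, ERR=-62981951/524288
(2,0): OLD=251377/4096 → NEW=0, ERR=251377/4096
(2,1): OLD=17960731/131072 → NEW=255, ERR=-15462629/131072
(2,2): OLD=384559729/2097152 → NEW=255, ERR=-150214031/2097152
(2,3): OLD=-2205100317/33554432 → NEW=0, ERR=-2205100317/33554432
(2,4): OLD=82859752821/536870912 → NEW=255, ERR=-54042329739/536870912
(3,0): OLD=350348273/2097152 → NEW=255, ERR=-184425487/2097152
(3,1): OLD=1896925869/16777216 → NEW=0, ERR=1896925869/16777216
(3,2): OLD=16851007599/536870912 → NEW=0, ERR=16851007599/536870912
(3,3): OLD=27750447979/1073741824 → NEW=0, ERR=27750447979/1073741824
(3,4): OLD=3500276802271/17179869184 → NEW=255, ERR=-880589839649/17179869184
(4,0): OLD=3145596335/268435456 → NEW=0, ERR=3145596335/268435456
(4,1): OLD=488325539327/8589934592 → NEW=0, ERR=488325539327/8589934592
(4,2): OLD=32791875246257/137438953472 → NEW=255, ERR=-2255057889103/137438953472
(4,3): OLD=257833466965055/2199023255552 → NEW=0, ERR=257833466965055/2199023255552
(4,4): OLD=7807198525274937/35184372088832 → NEW=255, ERR=-1164816357377223/35184372088832
(5,0): OLD=6503757496157/137438953472 → NEW=0, ERR=6503757496157/137438953472
(5,1): OLD=71604695843239/1099511627776 → NEW=0, ERR=71604695843239/1099511627776
(5,2): OLD=6998228662964783/35184372088832 → NEW=255, ERR=-1973786219687377/35184372088832
(5,3): OLD=8284431853100393/140737488355328 → NEW=0, ERR=8284431853100393/140737488355328
(5,4): OLD=607390591690178067/2251799813685248 → NEW=255, ERR=33181639200439827/2251799813685248
Row 0: ###.#
Row 1: .#.##
Row 2: .##.#
Row 3: #...#
Row 4: ..#.#
Row 5: ..#.#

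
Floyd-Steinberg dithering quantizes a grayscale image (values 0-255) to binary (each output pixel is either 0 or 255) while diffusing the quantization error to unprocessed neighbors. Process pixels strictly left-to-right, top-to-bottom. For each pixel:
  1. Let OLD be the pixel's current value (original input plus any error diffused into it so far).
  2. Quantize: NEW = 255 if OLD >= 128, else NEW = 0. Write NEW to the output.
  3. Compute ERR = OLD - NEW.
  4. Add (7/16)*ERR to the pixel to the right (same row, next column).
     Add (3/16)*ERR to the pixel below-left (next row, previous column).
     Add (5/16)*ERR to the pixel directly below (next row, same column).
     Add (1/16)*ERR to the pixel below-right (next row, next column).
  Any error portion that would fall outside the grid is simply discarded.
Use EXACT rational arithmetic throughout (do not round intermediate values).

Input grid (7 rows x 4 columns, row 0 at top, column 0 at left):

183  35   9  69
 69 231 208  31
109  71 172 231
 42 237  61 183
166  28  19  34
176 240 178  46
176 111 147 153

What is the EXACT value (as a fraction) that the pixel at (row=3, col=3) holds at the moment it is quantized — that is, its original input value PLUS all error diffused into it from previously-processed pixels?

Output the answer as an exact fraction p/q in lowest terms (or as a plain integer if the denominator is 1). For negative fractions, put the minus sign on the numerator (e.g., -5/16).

Answer: 1787819939847/8589934592

Derivation:
(0,0): OLD=183 → NEW=255, ERR=-72
(0,1): OLD=7/2 → NEW=0, ERR=7/2
(0,2): OLD=337/32 → NEW=0, ERR=337/32
(0,3): OLD=37687/512 → NEW=0, ERR=37687/512
(1,0): OLD=1509/32 → NEW=0, ERR=1509/32
(1,1): OLD=64051/256 → NEW=255, ERR=-1229/256
(1,2): OLD=1828543/8192 → NEW=255, ERR=-260417/8192
(1,3): OLD=5341545/131072 → NEW=0, ERR=5341545/131072
(2,0): OLD=503137/4096 → NEW=0, ERR=503137/4096
(2,1): OLD=15758443/131072 → NEW=0, ERR=15758443/131072
(2,2): OLD=58197659/262144 → NEW=255, ERR=-8649061/262144
(2,3): OLD=953422903/4194304 → NEW=255, ERR=-116124617/4194304
(3,0): OLD=215857633/2097152 → NEW=0, ERR=215857633/2097152
(3,1): OLD=10774107935/33554432 → NEW=255, ERR=2217727775/33554432
(3,2): OLD=43984991617/536870912 → NEW=0, ERR=43984991617/536870912
(3,3): OLD=1787819939847/8589934592 → NEW=255, ERR=-402613381113/8589934592
Target (3,3): original=183, with diffused error = 1787819939847/8589934592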